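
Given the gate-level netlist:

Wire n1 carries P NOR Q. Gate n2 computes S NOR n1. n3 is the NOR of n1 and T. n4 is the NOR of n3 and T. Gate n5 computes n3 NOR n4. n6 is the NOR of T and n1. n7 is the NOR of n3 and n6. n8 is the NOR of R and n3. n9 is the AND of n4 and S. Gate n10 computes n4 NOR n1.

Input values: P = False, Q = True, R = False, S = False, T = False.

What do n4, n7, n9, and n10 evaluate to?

n4 = False  n7 = False  n9 = False  n10 = True

n1 = P NOR Q = False NOR True = False
n3 = n1 NOR T = False NOR False = True
n4 = n3 NOR T = True NOR False = False
n6 = T NOR n1 = False NOR False = True
n7 = n3 NOR n6 = True NOR True = False
n9 = n4 AND S = False AND False = False
n10 = n4 NOR n1 = False NOR False = True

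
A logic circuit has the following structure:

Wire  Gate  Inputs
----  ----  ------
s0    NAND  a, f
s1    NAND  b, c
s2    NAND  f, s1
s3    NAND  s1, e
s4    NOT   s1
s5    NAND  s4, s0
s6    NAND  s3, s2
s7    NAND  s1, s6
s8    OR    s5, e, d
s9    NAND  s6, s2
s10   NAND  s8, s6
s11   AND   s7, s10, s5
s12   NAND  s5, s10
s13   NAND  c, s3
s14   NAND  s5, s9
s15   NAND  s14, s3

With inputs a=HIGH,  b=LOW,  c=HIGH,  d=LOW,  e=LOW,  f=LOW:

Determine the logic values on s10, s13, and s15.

s10 = HIGH, s13 = LOW, s15 = HIGH

s0 = a NAND f = HIGH NAND LOW = HIGH
s1 = b NAND c = LOW NAND HIGH = HIGH
s2 = f NAND s1 = LOW NAND HIGH = HIGH
s3 = s1 NAND e = HIGH NAND LOW = HIGH
s4 = NOT s1 = NOT HIGH = LOW
s5 = s4 NAND s0 = LOW NAND HIGH = HIGH
s6 = s3 NAND s2 = HIGH NAND HIGH = LOW
s8 = s5 OR e OR d = HIGH OR LOW OR LOW = HIGH
s9 = s6 NAND s2 = LOW NAND HIGH = HIGH
s10 = s8 NAND s6 = HIGH NAND LOW = HIGH
s13 = c NAND s3 = HIGH NAND HIGH = LOW
s14 = s5 NAND s9 = HIGH NAND HIGH = LOW
s15 = s14 NAND s3 = LOW NAND HIGH = HIGH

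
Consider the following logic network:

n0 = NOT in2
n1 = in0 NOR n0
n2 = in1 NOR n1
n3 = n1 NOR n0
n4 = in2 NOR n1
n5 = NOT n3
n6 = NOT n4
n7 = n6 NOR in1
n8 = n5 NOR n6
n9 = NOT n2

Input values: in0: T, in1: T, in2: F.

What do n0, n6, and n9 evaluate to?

n0 = T, n6 = F, n9 = T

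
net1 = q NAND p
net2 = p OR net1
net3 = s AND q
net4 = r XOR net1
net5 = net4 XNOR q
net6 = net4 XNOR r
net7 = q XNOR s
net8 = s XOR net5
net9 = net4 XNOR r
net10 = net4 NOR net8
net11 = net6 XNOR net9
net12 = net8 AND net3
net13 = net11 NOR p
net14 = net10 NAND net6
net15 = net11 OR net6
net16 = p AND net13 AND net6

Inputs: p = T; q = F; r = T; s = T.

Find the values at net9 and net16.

net9 = F; net16 = F

net1 = q NAND p = F NAND T = T
net4 = r XOR net1 = T XOR T = F
net6 = net4 XNOR r = F XNOR T = F
net9 = net4 XNOR r = F XNOR T = F
net11 = net6 XNOR net9 = F XNOR F = T
net13 = net11 NOR p = T NOR T = F
net16 = p AND net13 AND net6 = T AND F AND F = F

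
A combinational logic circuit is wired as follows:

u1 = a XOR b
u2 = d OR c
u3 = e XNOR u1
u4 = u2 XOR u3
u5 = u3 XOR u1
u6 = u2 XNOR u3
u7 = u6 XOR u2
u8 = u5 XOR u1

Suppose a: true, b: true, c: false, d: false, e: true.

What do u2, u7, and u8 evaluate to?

u1 = a XOR b = true XOR true = false
u2 = d OR c = false OR false = false
u3 = e XNOR u1 = true XNOR false = false
u5 = u3 XOR u1 = false XOR false = false
u6 = u2 XNOR u3 = false XNOR false = true
u7 = u6 XOR u2 = true XOR false = true
u8 = u5 XOR u1 = false XOR false = false

u2 = false  u7 = true  u8 = false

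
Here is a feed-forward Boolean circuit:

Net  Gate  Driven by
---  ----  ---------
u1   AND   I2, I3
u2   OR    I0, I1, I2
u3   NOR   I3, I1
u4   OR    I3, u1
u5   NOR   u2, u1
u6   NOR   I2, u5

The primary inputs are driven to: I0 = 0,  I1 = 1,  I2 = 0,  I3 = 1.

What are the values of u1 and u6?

u1 = I2 AND I3 = 0 AND 1 = 0
u2 = I0 OR I1 OR I2 = 0 OR 1 OR 0 = 1
u5 = u2 NOR u1 = 1 NOR 0 = 0
u6 = I2 NOR u5 = 0 NOR 0 = 1

u1 = 0, u6 = 1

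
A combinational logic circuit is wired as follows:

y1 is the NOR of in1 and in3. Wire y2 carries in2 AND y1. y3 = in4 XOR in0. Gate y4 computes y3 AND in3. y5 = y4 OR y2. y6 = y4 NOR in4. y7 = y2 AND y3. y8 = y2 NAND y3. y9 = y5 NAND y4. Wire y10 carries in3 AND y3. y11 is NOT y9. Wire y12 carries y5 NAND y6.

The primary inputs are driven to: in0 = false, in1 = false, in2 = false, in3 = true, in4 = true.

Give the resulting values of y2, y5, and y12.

y1 = in1 NOR in3 = false NOR true = false
y2 = in2 AND y1 = false AND false = false
y3 = in4 XOR in0 = true XOR false = true
y4 = y3 AND in3 = true AND true = true
y5 = y4 OR y2 = true OR false = true
y6 = y4 NOR in4 = true NOR true = false
y12 = y5 NAND y6 = true NAND false = true

y2 = false  y5 = true  y12 = true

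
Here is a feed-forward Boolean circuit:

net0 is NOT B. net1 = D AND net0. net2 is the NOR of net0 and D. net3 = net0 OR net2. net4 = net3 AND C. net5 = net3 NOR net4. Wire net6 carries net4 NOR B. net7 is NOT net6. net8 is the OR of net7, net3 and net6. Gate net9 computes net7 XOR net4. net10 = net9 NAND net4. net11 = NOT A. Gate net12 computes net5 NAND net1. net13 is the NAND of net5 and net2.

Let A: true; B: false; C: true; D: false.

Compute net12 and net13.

net0 = NOT B = NOT false = true
net1 = D AND net0 = false AND true = false
net2 = net0 NOR D = true NOR false = false
net3 = net0 OR net2 = true OR false = true
net4 = net3 AND C = true AND true = true
net5 = net3 NOR net4 = true NOR true = false
net12 = net5 NAND net1 = false NAND false = true
net13 = net5 NAND net2 = false NAND false = true

net12 = true, net13 = true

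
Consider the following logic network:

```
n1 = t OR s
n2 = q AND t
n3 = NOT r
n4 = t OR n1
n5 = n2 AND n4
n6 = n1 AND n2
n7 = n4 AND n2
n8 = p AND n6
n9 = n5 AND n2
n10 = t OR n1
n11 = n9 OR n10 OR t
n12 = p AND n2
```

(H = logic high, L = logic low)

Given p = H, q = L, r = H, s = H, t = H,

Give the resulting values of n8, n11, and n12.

n8 = L; n11 = H; n12 = L

n1 = t OR s = H OR H = H
n2 = q AND t = L AND H = L
n4 = t OR n1 = H OR H = H
n5 = n2 AND n4 = L AND H = L
n6 = n1 AND n2 = H AND L = L
n8 = p AND n6 = H AND L = L
n9 = n5 AND n2 = L AND L = L
n10 = t OR n1 = H OR H = H
n11 = n9 OR n10 OR t = L OR H OR H = H
n12 = p AND n2 = H AND L = L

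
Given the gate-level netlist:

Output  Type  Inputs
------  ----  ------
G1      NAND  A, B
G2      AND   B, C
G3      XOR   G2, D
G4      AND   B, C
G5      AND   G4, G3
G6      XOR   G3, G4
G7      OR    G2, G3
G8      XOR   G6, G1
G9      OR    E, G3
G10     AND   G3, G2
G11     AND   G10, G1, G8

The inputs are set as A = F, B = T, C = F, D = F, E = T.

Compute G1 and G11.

G1 = T  G11 = F

G1 = A NAND B = F NAND T = T
G2 = B AND C = T AND F = F
G3 = G2 XOR D = F XOR F = F
G4 = B AND C = T AND F = F
G6 = G3 XOR G4 = F XOR F = F
G8 = G6 XOR G1 = F XOR T = T
G10 = G3 AND G2 = F AND F = F
G11 = G10 AND G1 AND G8 = F AND T AND T = F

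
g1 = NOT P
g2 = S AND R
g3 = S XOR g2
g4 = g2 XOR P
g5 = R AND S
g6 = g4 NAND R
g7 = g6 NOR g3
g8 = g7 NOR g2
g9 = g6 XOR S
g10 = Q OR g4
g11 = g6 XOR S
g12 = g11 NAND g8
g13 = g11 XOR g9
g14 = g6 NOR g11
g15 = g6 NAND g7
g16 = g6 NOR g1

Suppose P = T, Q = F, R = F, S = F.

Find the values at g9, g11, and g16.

g1 = NOT P = NOT T = F
g2 = S AND R = F AND F = F
g4 = g2 XOR P = F XOR T = T
g6 = g4 NAND R = T NAND F = T
g9 = g6 XOR S = T XOR F = T
g11 = g6 XOR S = T XOR F = T
g16 = g6 NOR g1 = T NOR F = F

g9 = T, g11 = T, g16 = F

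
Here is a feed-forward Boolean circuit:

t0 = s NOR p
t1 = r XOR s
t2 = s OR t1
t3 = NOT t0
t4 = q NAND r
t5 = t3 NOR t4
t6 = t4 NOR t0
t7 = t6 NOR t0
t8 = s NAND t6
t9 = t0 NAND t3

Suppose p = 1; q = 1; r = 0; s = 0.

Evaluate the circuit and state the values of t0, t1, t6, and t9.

t0 = 0, t1 = 0, t6 = 0, t9 = 1

t0 = s NOR p = 0 NOR 1 = 0
t1 = r XOR s = 0 XOR 0 = 0
t3 = NOT t0 = NOT 0 = 1
t4 = q NAND r = 1 NAND 0 = 1
t6 = t4 NOR t0 = 1 NOR 0 = 0
t9 = t0 NAND t3 = 0 NAND 1 = 1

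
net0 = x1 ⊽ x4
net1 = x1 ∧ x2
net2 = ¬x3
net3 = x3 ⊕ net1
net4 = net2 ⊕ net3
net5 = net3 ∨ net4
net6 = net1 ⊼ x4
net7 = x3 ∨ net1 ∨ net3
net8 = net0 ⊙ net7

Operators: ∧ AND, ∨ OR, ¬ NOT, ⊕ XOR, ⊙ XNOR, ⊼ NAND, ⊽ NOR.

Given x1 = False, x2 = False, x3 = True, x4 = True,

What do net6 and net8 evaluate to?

net6 = True; net8 = False

net0 = x1 NOR x4 = False NOR True = False
net1 = x1 AND x2 = False AND False = False
net3 = x3 XOR net1 = True XOR False = True
net6 = net1 NAND x4 = False NAND True = True
net7 = x3 OR net1 OR net3 = True OR False OR True = True
net8 = net0 XNOR net7 = False XNOR True = False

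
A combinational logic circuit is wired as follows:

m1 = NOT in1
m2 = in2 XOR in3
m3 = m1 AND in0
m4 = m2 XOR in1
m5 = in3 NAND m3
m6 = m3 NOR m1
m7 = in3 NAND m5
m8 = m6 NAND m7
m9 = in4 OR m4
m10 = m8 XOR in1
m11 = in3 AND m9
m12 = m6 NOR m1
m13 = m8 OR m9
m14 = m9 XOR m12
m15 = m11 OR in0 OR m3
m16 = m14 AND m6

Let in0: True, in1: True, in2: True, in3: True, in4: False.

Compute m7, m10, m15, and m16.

m1 = NOT in1 = NOT True = False
m2 = in2 XOR in3 = True XOR True = False
m3 = m1 AND in0 = False AND True = False
m4 = m2 XOR in1 = False XOR True = True
m5 = in3 NAND m3 = True NAND False = True
m6 = m3 NOR m1 = False NOR False = True
m7 = in3 NAND m5 = True NAND True = False
m8 = m6 NAND m7 = True NAND False = True
m9 = in4 OR m4 = False OR True = True
m10 = m8 XOR in1 = True XOR True = False
m11 = in3 AND m9 = True AND True = True
m12 = m6 NOR m1 = True NOR False = False
m14 = m9 XOR m12 = True XOR False = True
m15 = m11 OR in0 OR m3 = True OR True OR False = True
m16 = m14 AND m6 = True AND True = True

m7 = False, m10 = False, m15 = True, m16 = True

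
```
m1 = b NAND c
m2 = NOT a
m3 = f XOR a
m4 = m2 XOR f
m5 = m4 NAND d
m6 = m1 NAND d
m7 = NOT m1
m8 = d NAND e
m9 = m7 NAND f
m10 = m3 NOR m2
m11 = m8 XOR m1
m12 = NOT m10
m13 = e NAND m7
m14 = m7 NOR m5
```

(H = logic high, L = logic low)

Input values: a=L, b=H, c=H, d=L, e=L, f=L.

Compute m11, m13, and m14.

m11 = H  m13 = H  m14 = L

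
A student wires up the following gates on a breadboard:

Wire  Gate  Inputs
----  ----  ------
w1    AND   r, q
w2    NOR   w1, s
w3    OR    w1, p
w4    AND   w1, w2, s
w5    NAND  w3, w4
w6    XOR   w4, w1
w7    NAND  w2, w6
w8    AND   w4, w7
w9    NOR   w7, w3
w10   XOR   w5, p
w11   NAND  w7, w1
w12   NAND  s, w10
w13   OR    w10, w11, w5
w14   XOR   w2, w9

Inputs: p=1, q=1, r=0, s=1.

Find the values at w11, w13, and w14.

w1 = r AND q = 0 AND 1 = 0
w2 = w1 NOR s = 0 NOR 1 = 0
w3 = w1 OR p = 0 OR 1 = 1
w4 = w1 AND w2 AND s = 0 AND 0 AND 1 = 0
w5 = w3 NAND w4 = 1 NAND 0 = 1
w6 = w4 XOR w1 = 0 XOR 0 = 0
w7 = w2 NAND w6 = 0 NAND 0 = 1
w9 = w7 NOR w3 = 1 NOR 1 = 0
w10 = w5 XOR p = 1 XOR 1 = 0
w11 = w7 NAND w1 = 1 NAND 0 = 1
w13 = w10 OR w11 OR w5 = 0 OR 1 OR 1 = 1
w14 = w2 XOR w9 = 0 XOR 0 = 0

w11 = 1, w13 = 1, w14 = 0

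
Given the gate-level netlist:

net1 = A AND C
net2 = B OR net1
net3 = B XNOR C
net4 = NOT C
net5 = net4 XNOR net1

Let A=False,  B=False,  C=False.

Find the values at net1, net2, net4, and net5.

net1 = False, net2 = False, net4 = True, net5 = False

net1 = A AND C = False AND False = False
net2 = B OR net1 = False OR False = False
net4 = NOT C = NOT False = True
net5 = net4 XNOR net1 = True XNOR False = False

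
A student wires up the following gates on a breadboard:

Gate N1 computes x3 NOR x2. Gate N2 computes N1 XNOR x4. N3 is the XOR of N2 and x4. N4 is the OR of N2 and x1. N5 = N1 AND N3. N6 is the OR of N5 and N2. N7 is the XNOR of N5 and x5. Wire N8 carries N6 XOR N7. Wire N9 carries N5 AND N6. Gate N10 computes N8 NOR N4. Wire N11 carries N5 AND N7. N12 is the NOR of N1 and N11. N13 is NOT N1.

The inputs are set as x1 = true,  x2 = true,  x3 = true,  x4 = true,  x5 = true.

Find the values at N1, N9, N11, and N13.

N1 = false  N9 = false  N11 = false  N13 = true

N1 = x3 NOR x2 = true NOR true = false
N2 = N1 XNOR x4 = false XNOR true = false
N3 = N2 XOR x4 = false XOR true = true
N5 = N1 AND N3 = false AND true = false
N6 = N5 OR N2 = false OR false = false
N7 = N5 XNOR x5 = false XNOR true = false
N9 = N5 AND N6 = false AND false = false
N11 = N5 AND N7 = false AND false = false
N13 = NOT N1 = NOT false = true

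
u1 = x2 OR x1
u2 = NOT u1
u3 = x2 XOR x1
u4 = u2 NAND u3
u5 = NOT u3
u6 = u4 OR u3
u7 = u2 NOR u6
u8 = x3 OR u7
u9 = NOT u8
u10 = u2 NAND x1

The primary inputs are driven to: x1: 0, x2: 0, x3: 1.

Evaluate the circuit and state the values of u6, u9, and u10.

u6 = 1, u9 = 0, u10 = 1

u1 = x2 OR x1 = 0 OR 0 = 0
u2 = NOT u1 = NOT 0 = 1
u3 = x2 XOR x1 = 0 XOR 0 = 0
u4 = u2 NAND u3 = 1 NAND 0 = 1
u6 = u4 OR u3 = 1 OR 0 = 1
u7 = u2 NOR u6 = 1 NOR 1 = 0
u8 = x3 OR u7 = 1 OR 0 = 1
u9 = NOT u8 = NOT 1 = 0
u10 = u2 NAND x1 = 1 NAND 0 = 1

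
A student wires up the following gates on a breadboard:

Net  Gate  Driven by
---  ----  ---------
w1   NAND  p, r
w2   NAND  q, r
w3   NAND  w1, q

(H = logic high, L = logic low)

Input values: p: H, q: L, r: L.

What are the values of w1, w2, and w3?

w1 = H; w2 = H; w3 = H

w1 = p NAND r = H NAND L = H
w2 = q NAND r = L NAND L = H
w3 = w1 NAND q = H NAND L = H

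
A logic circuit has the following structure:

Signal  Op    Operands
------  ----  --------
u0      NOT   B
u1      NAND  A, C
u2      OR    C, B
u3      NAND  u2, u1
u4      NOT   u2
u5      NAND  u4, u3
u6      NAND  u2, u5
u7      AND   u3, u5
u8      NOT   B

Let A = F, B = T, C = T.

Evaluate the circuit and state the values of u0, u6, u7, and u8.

u0 = NOT B = NOT T = F
u1 = A NAND C = F NAND T = T
u2 = C OR B = T OR T = T
u3 = u2 NAND u1 = T NAND T = F
u4 = NOT u2 = NOT T = F
u5 = u4 NAND u3 = F NAND F = T
u6 = u2 NAND u5 = T NAND T = F
u7 = u3 AND u5 = F AND T = F
u8 = NOT B = NOT T = F

u0 = F, u6 = F, u7 = F, u8 = F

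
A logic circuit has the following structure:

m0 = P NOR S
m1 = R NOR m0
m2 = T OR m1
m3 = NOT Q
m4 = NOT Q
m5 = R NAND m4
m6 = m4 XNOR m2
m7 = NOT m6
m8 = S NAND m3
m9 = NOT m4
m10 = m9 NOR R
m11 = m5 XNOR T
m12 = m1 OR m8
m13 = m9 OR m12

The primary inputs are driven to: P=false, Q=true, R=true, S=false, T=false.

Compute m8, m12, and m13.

m0 = P NOR S = false NOR false = true
m1 = R NOR m0 = true NOR true = false
m3 = NOT Q = NOT true = false
m4 = NOT Q = NOT true = false
m8 = S NAND m3 = false NAND false = true
m9 = NOT m4 = NOT false = true
m12 = m1 OR m8 = false OR true = true
m13 = m9 OR m12 = true OR true = true

m8 = true, m12 = true, m13 = true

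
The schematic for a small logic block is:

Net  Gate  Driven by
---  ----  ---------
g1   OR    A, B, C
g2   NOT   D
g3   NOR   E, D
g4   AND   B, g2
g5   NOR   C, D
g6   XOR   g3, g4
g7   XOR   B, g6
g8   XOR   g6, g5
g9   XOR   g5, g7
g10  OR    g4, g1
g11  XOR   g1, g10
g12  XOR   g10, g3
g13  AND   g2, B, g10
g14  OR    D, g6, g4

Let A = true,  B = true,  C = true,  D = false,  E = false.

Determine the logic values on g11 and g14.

g11 = false  g14 = true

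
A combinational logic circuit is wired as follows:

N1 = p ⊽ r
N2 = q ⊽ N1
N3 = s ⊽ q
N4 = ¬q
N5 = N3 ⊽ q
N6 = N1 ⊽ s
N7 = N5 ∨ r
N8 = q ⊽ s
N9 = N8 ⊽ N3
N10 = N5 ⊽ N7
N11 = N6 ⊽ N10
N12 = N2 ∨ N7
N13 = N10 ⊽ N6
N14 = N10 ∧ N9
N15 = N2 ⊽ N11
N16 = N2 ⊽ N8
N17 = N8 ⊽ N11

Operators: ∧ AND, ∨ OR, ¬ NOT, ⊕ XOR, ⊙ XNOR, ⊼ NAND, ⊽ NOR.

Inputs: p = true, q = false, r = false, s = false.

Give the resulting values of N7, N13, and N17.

N1 = p NOR r = true NOR false = false
N3 = s NOR q = false NOR false = true
N5 = N3 NOR q = true NOR false = false
N6 = N1 NOR s = false NOR false = true
N7 = N5 OR r = false OR false = false
N8 = q NOR s = false NOR false = true
N10 = N5 NOR N7 = false NOR false = true
N11 = N6 NOR N10 = true NOR true = false
N13 = N10 NOR N6 = true NOR true = false
N17 = N8 NOR N11 = true NOR false = false

N7 = false  N13 = false  N17 = false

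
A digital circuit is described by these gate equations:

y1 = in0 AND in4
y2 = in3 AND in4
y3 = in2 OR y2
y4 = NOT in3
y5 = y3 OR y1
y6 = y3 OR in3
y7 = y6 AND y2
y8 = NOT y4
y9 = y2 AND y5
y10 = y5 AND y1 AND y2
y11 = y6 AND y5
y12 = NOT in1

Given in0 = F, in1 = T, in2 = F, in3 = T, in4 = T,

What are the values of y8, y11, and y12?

y8 = T, y11 = T, y12 = F

y1 = in0 AND in4 = F AND T = F
y2 = in3 AND in4 = T AND T = T
y3 = in2 OR y2 = F OR T = T
y4 = NOT in3 = NOT T = F
y5 = y3 OR y1 = T OR F = T
y6 = y3 OR in3 = T OR T = T
y8 = NOT y4 = NOT F = T
y11 = y6 AND y5 = T AND T = T
y12 = NOT in1 = NOT T = F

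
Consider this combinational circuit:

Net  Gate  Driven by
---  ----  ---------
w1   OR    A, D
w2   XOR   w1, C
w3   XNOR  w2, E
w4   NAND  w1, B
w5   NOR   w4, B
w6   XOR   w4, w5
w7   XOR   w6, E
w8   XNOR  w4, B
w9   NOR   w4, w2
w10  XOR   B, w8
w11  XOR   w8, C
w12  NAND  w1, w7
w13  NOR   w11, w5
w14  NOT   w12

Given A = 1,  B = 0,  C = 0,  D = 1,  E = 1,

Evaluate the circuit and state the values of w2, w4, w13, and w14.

w2 = 1  w4 = 1  w13 = 1  w14 = 0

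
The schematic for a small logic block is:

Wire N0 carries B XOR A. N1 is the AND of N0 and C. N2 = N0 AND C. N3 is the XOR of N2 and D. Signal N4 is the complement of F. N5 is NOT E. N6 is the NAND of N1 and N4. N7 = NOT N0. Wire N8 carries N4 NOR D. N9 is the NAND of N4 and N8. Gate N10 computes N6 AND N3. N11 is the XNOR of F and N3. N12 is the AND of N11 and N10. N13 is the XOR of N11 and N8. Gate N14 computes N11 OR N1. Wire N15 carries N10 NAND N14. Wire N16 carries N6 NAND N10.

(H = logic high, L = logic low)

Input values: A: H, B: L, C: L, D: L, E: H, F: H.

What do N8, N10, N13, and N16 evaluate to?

N0 = B XOR A = L XOR H = H
N1 = N0 AND C = H AND L = L
N2 = N0 AND C = H AND L = L
N3 = N2 XOR D = L XOR L = L
N4 = NOT F = NOT H = L
N6 = N1 NAND N4 = L NAND L = H
N8 = N4 NOR D = L NOR L = H
N10 = N6 AND N3 = H AND L = L
N11 = F XNOR N3 = H XNOR L = L
N13 = N11 XOR N8 = L XOR H = H
N16 = N6 NAND N10 = H NAND L = H

N8 = H; N10 = L; N13 = H; N16 = H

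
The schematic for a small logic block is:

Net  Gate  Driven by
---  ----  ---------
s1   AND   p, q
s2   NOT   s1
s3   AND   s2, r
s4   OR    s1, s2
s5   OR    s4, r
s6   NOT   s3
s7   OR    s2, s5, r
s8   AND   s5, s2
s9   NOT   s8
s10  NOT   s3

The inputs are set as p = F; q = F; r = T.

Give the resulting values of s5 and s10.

s5 = T; s10 = F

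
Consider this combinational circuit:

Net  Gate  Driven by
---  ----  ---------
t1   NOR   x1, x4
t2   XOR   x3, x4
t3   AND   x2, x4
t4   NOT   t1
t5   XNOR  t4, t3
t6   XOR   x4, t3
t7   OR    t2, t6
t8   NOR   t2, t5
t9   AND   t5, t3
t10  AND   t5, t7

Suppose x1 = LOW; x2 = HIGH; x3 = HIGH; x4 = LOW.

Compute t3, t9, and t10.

t1 = x1 NOR x4 = LOW NOR LOW = HIGH
t2 = x3 XOR x4 = HIGH XOR LOW = HIGH
t3 = x2 AND x4 = HIGH AND LOW = LOW
t4 = NOT t1 = NOT HIGH = LOW
t5 = t4 XNOR t3 = LOW XNOR LOW = HIGH
t6 = x4 XOR t3 = LOW XOR LOW = LOW
t7 = t2 OR t6 = HIGH OR LOW = HIGH
t9 = t5 AND t3 = HIGH AND LOW = LOW
t10 = t5 AND t7 = HIGH AND HIGH = HIGH

t3 = LOW, t9 = LOW, t10 = HIGH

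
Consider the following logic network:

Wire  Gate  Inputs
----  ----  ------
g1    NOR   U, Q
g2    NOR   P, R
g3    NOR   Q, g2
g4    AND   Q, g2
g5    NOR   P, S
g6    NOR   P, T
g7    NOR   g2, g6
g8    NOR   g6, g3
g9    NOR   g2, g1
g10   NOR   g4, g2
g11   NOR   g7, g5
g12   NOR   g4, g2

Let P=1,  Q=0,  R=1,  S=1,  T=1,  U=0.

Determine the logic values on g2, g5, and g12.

g2 = 0, g5 = 0, g12 = 1

g2 = P NOR R = 1 NOR 1 = 0
g4 = Q AND g2 = 0 AND 0 = 0
g5 = P NOR S = 1 NOR 1 = 0
g12 = g4 NOR g2 = 0 NOR 0 = 1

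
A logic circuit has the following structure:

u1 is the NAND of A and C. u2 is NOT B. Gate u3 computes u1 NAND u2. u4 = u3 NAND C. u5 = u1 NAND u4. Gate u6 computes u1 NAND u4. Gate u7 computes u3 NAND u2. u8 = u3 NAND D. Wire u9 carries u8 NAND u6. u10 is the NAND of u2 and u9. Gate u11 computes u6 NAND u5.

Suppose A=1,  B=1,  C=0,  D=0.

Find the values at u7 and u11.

u1 = A NAND C = 1 NAND 0 = 1
u2 = NOT B = NOT 1 = 0
u3 = u1 NAND u2 = 1 NAND 0 = 1
u4 = u3 NAND C = 1 NAND 0 = 1
u5 = u1 NAND u4 = 1 NAND 1 = 0
u6 = u1 NAND u4 = 1 NAND 1 = 0
u7 = u3 NAND u2 = 1 NAND 0 = 1
u11 = u6 NAND u5 = 0 NAND 0 = 1

u7 = 1; u11 = 1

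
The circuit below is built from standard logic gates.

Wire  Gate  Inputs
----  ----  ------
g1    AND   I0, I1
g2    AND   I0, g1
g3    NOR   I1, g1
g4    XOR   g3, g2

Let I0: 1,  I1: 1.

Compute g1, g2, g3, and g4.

g1 = I0 AND I1 = 1 AND 1 = 1
g2 = I0 AND g1 = 1 AND 1 = 1
g3 = I1 NOR g1 = 1 NOR 1 = 0
g4 = g3 XOR g2 = 0 XOR 1 = 1

g1 = 1, g2 = 1, g3 = 0, g4 = 1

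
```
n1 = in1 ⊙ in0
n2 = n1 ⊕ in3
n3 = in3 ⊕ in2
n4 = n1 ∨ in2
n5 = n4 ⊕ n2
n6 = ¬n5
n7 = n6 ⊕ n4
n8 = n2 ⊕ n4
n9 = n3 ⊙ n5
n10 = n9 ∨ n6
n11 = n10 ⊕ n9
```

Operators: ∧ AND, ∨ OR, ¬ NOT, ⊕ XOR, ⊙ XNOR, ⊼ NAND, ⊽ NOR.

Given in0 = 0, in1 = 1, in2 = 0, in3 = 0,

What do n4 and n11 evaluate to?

n4 = 0, n11 = 0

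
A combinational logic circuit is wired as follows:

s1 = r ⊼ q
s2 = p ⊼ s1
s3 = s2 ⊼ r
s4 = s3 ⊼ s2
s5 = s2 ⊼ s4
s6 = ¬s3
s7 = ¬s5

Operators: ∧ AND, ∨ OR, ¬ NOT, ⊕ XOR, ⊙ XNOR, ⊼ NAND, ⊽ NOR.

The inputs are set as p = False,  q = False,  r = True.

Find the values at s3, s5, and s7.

s3 = False; s5 = False; s7 = True

s1 = r NAND q = True NAND False = True
s2 = p NAND s1 = False NAND True = True
s3 = s2 NAND r = True NAND True = False
s4 = s3 NAND s2 = False NAND True = True
s5 = s2 NAND s4 = True NAND True = False
s7 = NOT s5 = NOT False = True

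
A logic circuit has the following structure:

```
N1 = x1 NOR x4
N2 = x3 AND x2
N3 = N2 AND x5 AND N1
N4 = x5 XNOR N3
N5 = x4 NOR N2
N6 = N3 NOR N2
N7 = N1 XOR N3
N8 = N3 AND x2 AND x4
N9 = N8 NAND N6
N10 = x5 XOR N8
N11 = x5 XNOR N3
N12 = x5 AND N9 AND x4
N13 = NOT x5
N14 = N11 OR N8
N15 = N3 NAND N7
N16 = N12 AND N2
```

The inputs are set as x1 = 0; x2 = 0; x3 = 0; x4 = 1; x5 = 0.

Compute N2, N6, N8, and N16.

N2 = 0; N6 = 1; N8 = 0; N16 = 0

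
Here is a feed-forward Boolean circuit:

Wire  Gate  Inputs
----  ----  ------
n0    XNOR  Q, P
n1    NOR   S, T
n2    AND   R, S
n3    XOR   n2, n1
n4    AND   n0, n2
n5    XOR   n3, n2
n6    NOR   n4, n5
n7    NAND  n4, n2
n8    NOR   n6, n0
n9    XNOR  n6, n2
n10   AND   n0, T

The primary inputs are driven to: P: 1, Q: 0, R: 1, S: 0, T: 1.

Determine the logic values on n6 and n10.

n6 = 1, n10 = 0

n0 = Q XNOR P = 0 XNOR 1 = 0
n1 = S NOR T = 0 NOR 1 = 0
n2 = R AND S = 1 AND 0 = 0
n3 = n2 XOR n1 = 0 XOR 0 = 0
n4 = n0 AND n2 = 0 AND 0 = 0
n5 = n3 XOR n2 = 0 XOR 0 = 0
n6 = n4 NOR n5 = 0 NOR 0 = 1
n10 = n0 AND T = 0 AND 1 = 0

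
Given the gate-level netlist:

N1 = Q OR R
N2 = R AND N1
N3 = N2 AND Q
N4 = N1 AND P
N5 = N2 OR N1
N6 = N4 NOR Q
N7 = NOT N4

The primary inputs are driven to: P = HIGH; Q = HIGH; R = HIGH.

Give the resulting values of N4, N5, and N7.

N4 = HIGH, N5 = HIGH, N7 = LOW

N1 = Q OR R = HIGH OR HIGH = HIGH
N2 = R AND N1 = HIGH AND HIGH = HIGH
N4 = N1 AND P = HIGH AND HIGH = HIGH
N5 = N2 OR N1 = HIGH OR HIGH = HIGH
N7 = NOT N4 = NOT HIGH = LOW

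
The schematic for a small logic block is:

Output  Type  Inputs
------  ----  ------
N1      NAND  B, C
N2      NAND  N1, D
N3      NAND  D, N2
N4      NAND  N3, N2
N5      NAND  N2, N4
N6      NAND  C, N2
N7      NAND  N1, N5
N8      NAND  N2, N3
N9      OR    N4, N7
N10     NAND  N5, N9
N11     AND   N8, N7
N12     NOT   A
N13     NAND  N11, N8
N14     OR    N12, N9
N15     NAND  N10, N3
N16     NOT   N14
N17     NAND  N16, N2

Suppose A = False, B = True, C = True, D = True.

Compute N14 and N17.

N14 = True, N17 = True

N1 = B NAND C = True NAND True = False
N2 = N1 NAND D = False NAND True = True
N3 = D NAND N2 = True NAND True = False
N4 = N3 NAND N2 = False NAND True = True
N5 = N2 NAND N4 = True NAND True = False
N7 = N1 NAND N5 = False NAND False = True
N9 = N4 OR N7 = True OR True = True
N12 = NOT A = NOT False = True
N14 = N12 OR N9 = True OR True = True
N16 = NOT N14 = NOT True = False
N17 = N16 NAND N2 = False NAND True = True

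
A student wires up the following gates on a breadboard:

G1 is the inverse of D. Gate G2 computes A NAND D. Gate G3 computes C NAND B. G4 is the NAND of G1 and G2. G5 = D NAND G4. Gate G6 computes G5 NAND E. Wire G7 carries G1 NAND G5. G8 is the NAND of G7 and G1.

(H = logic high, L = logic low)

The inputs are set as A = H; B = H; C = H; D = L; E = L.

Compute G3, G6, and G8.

G3 = L  G6 = H  G8 = H

G1 = NOT D = NOT L = H
G2 = A NAND D = H NAND L = H
G3 = C NAND B = H NAND H = L
G4 = G1 NAND G2 = H NAND H = L
G5 = D NAND G4 = L NAND L = H
G6 = G5 NAND E = H NAND L = H
G7 = G1 NAND G5 = H NAND H = L
G8 = G7 NAND G1 = L NAND H = H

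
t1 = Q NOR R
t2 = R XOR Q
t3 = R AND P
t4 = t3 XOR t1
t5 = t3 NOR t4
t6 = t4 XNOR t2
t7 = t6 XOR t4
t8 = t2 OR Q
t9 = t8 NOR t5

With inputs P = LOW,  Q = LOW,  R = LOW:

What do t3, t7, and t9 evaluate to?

t3 = LOW  t7 = HIGH  t9 = HIGH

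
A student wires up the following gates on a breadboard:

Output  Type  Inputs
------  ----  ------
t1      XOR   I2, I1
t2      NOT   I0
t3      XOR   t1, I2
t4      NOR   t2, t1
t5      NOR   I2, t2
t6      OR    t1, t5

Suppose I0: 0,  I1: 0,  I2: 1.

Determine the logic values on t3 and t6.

t3 = 0  t6 = 1

t1 = I2 XOR I1 = 1 XOR 0 = 1
t2 = NOT I0 = NOT 0 = 1
t3 = t1 XOR I2 = 1 XOR 1 = 0
t5 = I2 NOR t2 = 1 NOR 1 = 0
t6 = t1 OR t5 = 1 OR 0 = 1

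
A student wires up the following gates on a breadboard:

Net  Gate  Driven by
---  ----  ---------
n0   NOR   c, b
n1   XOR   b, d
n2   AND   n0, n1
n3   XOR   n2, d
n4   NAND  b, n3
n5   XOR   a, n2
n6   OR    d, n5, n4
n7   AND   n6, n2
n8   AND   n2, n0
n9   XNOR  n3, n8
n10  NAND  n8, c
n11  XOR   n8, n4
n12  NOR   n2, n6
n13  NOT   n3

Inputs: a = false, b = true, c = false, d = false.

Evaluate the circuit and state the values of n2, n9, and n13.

n0 = c NOR b = false NOR true = false
n1 = b XOR d = true XOR false = true
n2 = n0 AND n1 = false AND true = false
n3 = n2 XOR d = false XOR false = false
n8 = n2 AND n0 = false AND false = false
n9 = n3 XNOR n8 = false XNOR false = true
n13 = NOT n3 = NOT false = true

n2 = false, n9 = true, n13 = true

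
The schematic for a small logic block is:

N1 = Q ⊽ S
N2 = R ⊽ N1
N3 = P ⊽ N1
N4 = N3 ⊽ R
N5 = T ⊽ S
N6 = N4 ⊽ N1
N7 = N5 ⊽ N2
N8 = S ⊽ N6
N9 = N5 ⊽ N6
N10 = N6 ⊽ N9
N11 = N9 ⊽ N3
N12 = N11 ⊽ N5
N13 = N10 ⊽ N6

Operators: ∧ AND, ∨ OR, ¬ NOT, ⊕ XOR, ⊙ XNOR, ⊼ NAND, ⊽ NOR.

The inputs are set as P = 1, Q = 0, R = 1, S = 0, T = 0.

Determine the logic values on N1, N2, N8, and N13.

N1 = Q NOR S = 0 NOR 0 = 1
N2 = R NOR N1 = 1 NOR 1 = 0
N3 = P NOR N1 = 1 NOR 1 = 0
N4 = N3 NOR R = 0 NOR 1 = 0
N5 = T NOR S = 0 NOR 0 = 1
N6 = N4 NOR N1 = 0 NOR 1 = 0
N8 = S NOR N6 = 0 NOR 0 = 1
N9 = N5 NOR N6 = 1 NOR 0 = 0
N10 = N6 NOR N9 = 0 NOR 0 = 1
N13 = N10 NOR N6 = 1 NOR 0 = 0

N1 = 1  N2 = 0  N8 = 1  N13 = 0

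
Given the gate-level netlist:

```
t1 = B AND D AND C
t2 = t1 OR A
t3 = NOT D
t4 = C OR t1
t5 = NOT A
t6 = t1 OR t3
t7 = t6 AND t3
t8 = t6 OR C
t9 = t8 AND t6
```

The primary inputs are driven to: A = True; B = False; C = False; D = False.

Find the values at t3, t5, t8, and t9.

t3 = True; t5 = False; t8 = True; t9 = True

t1 = B AND D AND C = False AND False AND False = False
t3 = NOT D = NOT False = True
t5 = NOT A = NOT True = False
t6 = t1 OR t3 = False OR True = True
t8 = t6 OR C = True OR False = True
t9 = t8 AND t6 = True AND True = True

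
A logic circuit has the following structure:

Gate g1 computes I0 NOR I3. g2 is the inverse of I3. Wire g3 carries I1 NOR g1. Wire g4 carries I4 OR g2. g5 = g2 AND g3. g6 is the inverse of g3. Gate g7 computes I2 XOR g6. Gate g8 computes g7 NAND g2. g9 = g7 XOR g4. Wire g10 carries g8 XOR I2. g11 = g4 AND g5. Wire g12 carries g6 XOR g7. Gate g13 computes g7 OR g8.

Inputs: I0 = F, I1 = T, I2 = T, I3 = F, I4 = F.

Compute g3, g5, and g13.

g1 = I0 NOR I3 = F NOR F = T
g2 = NOT I3 = NOT F = T
g3 = I1 NOR g1 = T NOR T = F
g5 = g2 AND g3 = T AND F = F
g6 = NOT g3 = NOT F = T
g7 = I2 XOR g6 = T XOR T = F
g8 = g7 NAND g2 = F NAND T = T
g13 = g7 OR g8 = F OR T = T

g3 = F; g5 = F; g13 = T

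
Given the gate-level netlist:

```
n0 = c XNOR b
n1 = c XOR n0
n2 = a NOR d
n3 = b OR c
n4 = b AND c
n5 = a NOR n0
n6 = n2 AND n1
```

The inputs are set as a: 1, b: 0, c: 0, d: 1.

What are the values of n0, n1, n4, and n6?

n0 = c XNOR b = 0 XNOR 0 = 1
n1 = c XOR n0 = 0 XOR 1 = 1
n2 = a NOR d = 1 NOR 1 = 0
n4 = b AND c = 0 AND 0 = 0
n6 = n2 AND n1 = 0 AND 1 = 0

n0 = 1, n1 = 1, n4 = 0, n6 = 0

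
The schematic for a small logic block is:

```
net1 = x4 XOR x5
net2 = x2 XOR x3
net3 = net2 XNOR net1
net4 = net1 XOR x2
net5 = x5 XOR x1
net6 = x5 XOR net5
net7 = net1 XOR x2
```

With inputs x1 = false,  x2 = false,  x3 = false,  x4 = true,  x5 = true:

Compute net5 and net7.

net1 = x4 XOR x5 = true XOR true = false
net5 = x5 XOR x1 = true XOR false = true
net7 = net1 XOR x2 = false XOR false = false

net5 = true, net7 = false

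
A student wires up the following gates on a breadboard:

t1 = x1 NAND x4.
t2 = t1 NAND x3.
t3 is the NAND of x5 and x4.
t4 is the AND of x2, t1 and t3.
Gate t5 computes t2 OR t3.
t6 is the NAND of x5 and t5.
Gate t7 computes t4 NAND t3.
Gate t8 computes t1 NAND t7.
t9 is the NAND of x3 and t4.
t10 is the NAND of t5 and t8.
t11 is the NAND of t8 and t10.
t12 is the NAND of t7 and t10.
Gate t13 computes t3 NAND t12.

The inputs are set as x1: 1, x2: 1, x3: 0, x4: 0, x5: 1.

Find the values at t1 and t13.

t1 = 1, t13 = 0

t1 = x1 NAND x4 = 1 NAND 0 = 1
t2 = t1 NAND x3 = 1 NAND 0 = 1
t3 = x5 NAND x4 = 1 NAND 0 = 1
t4 = x2 AND t1 AND t3 = 1 AND 1 AND 1 = 1
t5 = t2 OR t3 = 1 OR 1 = 1
t7 = t4 NAND t3 = 1 NAND 1 = 0
t8 = t1 NAND t7 = 1 NAND 0 = 1
t10 = t5 NAND t8 = 1 NAND 1 = 0
t12 = t7 NAND t10 = 0 NAND 0 = 1
t13 = t3 NAND t12 = 1 NAND 1 = 0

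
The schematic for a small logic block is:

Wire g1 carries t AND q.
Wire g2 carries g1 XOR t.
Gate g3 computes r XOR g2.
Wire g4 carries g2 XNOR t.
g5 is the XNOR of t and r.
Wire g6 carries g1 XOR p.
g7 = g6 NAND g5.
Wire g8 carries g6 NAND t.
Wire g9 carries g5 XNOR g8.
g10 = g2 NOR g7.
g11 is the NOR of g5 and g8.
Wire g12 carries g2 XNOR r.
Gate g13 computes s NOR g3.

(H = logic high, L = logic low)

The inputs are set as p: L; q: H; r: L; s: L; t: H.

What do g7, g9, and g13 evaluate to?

g7 = H  g9 = H  g13 = H

g1 = t AND q = H AND H = H
g2 = g1 XOR t = H XOR H = L
g3 = r XOR g2 = L XOR L = L
g5 = t XNOR r = H XNOR L = L
g6 = g1 XOR p = H XOR L = H
g7 = g6 NAND g5 = H NAND L = H
g8 = g6 NAND t = H NAND H = L
g9 = g5 XNOR g8 = L XNOR L = H
g13 = s NOR g3 = L NOR L = H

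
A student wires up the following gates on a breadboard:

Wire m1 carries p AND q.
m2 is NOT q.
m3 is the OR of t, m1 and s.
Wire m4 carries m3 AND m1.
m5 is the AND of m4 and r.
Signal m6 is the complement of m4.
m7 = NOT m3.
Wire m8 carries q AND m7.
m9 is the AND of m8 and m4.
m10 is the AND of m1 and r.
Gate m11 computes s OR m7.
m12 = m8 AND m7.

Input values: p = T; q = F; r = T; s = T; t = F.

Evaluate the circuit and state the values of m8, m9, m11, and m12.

m8 = F, m9 = F, m11 = T, m12 = F

m1 = p AND q = T AND F = F
m3 = t OR m1 OR s = F OR F OR T = T
m4 = m3 AND m1 = T AND F = F
m7 = NOT m3 = NOT T = F
m8 = q AND m7 = F AND F = F
m9 = m8 AND m4 = F AND F = F
m11 = s OR m7 = T OR F = T
m12 = m8 AND m7 = F AND F = F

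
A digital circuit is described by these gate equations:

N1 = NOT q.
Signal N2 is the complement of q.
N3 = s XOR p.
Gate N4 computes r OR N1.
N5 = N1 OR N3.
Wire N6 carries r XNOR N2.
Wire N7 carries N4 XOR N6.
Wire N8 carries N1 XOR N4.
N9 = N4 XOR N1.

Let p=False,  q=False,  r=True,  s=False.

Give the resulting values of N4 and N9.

N1 = NOT q = NOT False = True
N4 = r OR N1 = True OR True = True
N9 = N4 XOR N1 = True XOR True = False

N4 = True; N9 = False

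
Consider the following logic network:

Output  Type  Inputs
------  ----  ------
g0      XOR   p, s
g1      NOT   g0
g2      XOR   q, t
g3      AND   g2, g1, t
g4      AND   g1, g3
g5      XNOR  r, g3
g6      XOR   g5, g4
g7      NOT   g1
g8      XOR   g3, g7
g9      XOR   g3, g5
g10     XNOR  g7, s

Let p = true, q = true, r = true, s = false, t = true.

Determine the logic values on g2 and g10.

g0 = p XOR s = true XOR false = true
g1 = NOT g0 = NOT true = false
g2 = q XOR t = true XOR true = false
g7 = NOT g1 = NOT false = true
g10 = g7 XNOR s = true XNOR false = false

g2 = false, g10 = false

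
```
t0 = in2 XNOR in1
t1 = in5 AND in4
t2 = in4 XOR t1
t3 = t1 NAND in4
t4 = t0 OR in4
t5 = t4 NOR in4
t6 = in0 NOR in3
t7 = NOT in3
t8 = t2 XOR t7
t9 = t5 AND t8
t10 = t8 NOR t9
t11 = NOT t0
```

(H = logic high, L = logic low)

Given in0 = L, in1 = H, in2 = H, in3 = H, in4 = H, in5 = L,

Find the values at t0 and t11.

t0 = H, t11 = L

t0 = in2 XNOR in1 = H XNOR H = H
t11 = NOT t0 = NOT H = L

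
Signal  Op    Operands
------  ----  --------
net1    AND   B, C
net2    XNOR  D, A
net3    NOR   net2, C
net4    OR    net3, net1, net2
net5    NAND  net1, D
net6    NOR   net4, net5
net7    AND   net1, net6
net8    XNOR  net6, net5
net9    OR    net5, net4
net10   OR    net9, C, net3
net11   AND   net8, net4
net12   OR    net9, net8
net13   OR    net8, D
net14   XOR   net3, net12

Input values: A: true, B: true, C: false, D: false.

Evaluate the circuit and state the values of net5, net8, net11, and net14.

net1 = B AND C = true AND false = false
net2 = D XNOR A = false XNOR true = false
net3 = net2 NOR C = false NOR false = true
net4 = net3 OR net1 OR net2 = true OR false OR false = true
net5 = net1 NAND D = false NAND false = true
net6 = net4 NOR net5 = true NOR true = false
net8 = net6 XNOR net5 = false XNOR true = false
net9 = net5 OR net4 = true OR true = true
net11 = net8 AND net4 = false AND true = false
net12 = net9 OR net8 = true OR false = true
net14 = net3 XOR net12 = true XOR true = false

net5 = true, net8 = false, net11 = false, net14 = false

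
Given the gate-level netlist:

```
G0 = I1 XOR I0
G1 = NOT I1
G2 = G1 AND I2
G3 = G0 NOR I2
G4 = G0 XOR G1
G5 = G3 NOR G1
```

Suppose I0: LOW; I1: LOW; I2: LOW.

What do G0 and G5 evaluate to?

G0 = LOW, G5 = LOW

G0 = I1 XOR I0 = LOW XOR LOW = LOW
G1 = NOT I1 = NOT LOW = HIGH
G3 = G0 NOR I2 = LOW NOR LOW = HIGH
G5 = G3 NOR G1 = HIGH NOR HIGH = LOW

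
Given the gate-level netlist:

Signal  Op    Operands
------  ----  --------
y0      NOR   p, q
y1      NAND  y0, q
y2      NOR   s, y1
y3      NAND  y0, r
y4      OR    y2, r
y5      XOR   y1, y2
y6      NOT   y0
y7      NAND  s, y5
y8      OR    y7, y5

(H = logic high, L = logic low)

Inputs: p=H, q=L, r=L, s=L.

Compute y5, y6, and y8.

y0 = p NOR q = H NOR L = L
y1 = y0 NAND q = L NAND L = H
y2 = s NOR y1 = L NOR H = L
y5 = y1 XOR y2 = H XOR L = H
y6 = NOT y0 = NOT L = H
y7 = s NAND y5 = L NAND H = H
y8 = y7 OR y5 = H OR H = H

y5 = H, y6 = H, y8 = H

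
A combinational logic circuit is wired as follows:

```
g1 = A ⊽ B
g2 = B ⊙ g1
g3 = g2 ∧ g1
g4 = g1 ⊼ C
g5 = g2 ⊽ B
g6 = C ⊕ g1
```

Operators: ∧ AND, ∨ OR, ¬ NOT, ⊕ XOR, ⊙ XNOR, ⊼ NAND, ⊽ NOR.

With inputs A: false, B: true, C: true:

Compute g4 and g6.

g1 = A NOR B = false NOR true = false
g4 = g1 NAND C = false NAND true = true
g6 = C XOR g1 = true XOR false = true

g4 = true; g6 = true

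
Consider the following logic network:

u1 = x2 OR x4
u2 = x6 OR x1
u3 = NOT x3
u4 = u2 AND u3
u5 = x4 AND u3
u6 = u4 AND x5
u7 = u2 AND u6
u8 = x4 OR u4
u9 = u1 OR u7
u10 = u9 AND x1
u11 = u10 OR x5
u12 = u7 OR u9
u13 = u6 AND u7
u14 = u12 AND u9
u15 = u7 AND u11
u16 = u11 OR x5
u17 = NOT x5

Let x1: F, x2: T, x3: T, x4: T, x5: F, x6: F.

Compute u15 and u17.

u15 = F; u17 = T

u1 = x2 OR x4 = T OR T = T
u2 = x6 OR x1 = F OR F = F
u3 = NOT x3 = NOT T = F
u4 = u2 AND u3 = F AND F = F
u6 = u4 AND x5 = F AND F = F
u7 = u2 AND u6 = F AND F = F
u9 = u1 OR u7 = T OR F = T
u10 = u9 AND x1 = T AND F = F
u11 = u10 OR x5 = F OR F = F
u15 = u7 AND u11 = F AND F = F
u17 = NOT x5 = NOT F = T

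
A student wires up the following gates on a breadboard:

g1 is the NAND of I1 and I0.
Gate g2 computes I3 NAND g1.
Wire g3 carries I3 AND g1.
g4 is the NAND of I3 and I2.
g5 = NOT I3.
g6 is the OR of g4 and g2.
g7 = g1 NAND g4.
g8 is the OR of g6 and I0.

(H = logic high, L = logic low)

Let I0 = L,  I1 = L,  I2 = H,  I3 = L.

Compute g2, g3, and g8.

g2 = H, g3 = L, g8 = H

g1 = I1 NAND I0 = L NAND L = H
g2 = I3 NAND g1 = L NAND H = H
g3 = I3 AND g1 = L AND H = L
g4 = I3 NAND I2 = L NAND H = H
g6 = g4 OR g2 = H OR H = H
g8 = g6 OR I0 = H OR L = H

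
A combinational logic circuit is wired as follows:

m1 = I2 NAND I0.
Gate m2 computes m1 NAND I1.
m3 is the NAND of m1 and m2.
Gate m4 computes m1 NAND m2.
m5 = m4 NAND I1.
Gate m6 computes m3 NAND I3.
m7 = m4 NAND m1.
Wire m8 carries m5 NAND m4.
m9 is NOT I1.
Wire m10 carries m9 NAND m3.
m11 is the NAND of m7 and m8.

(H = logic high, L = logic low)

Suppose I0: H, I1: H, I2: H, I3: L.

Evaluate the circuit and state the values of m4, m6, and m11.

m1 = I2 NAND I0 = H NAND H = L
m2 = m1 NAND I1 = L NAND H = H
m3 = m1 NAND m2 = L NAND H = H
m4 = m1 NAND m2 = L NAND H = H
m5 = m4 NAND I1 = H NAND H = L
m6 = m3 NAND I3 = H NAND L = H
m7 = m4 NAND m1 = H NAND L = H
m8 = m5 NAND m4 = L NAND H = H
m11 = m7 NAND m8 = H NAND H = L

m4 = H, m6 = H, m11 = L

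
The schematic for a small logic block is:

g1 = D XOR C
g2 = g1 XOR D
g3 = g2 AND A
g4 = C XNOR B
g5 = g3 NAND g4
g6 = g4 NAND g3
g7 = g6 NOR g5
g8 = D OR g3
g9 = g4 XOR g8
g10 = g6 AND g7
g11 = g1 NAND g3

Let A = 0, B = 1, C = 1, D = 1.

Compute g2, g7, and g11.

g2 = 1; g7 = 0; g11 = 1

g1 = D XOR C = 1 XOR 1 = 0
g2 = g1 XOR D = 0 XOR 1 = 1
g3 = g2 AND A = 1 AND 0 = 0
g4 = C XNOR B = 1 XNOR 1 = 1
g5 = g3 NAND g4 = 0 NAND 1 = 1
g6 = g4 NAND g3 = 1 NAND 0 = 1
g7 = g6 NOR g5 = 1 NOR 1 = 0
g11 = g1 NAND g3 = 0 NAND 0 = 1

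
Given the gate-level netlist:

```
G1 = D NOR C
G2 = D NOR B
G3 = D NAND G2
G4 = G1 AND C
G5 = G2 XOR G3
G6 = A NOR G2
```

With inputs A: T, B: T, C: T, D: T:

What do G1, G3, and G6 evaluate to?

G1 = D NOR C = T NOR T = F
G2 = D NOR B = T NOR T = F
G3 = D NAND G2 = T NAND F = T
G6 = A NOR G2 = T NOR F = F

G1 = F, G3 = T, G6 = F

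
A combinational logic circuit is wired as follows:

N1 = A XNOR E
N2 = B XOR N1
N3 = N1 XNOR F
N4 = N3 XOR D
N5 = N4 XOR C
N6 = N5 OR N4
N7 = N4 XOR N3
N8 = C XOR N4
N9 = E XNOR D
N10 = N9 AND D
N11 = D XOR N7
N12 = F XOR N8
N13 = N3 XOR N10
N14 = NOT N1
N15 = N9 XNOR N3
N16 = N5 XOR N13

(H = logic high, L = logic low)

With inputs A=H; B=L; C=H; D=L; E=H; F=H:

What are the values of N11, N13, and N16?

N11 = L, N13 = H, N16 = H

N1 = A XNOR E = H XNOR H = H
N3 = N1 XNOR F = H XNOR H = H
N4 = N3 XOR D = H XOR L = H
N5 = N4 XOR C = H XOR H = L
N7 = N4 XOR N3 = H XOR H = L
N9 = E XNOR D = H XNOR L = L
N10 = N9 AND D = L AND L = L
N11 = D XOR N7 = L XOR L = L
N13 = N3 XOR N10 = H XOR L = H
N16 = N5 XOR N13 = L XOR H = H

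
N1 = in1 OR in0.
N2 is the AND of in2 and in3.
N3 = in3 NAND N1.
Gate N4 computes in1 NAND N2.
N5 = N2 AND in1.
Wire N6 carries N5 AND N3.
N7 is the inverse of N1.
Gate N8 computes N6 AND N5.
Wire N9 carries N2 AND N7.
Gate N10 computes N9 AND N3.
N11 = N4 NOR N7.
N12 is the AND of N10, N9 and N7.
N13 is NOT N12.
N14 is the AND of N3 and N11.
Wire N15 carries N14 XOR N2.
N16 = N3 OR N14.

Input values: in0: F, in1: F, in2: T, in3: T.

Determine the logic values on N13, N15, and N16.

N1 = in1 OR in0 = F OR F = F
N2 = in2 AND in3 = T AND T = T
N3 = in3 NAND N1 = T NAND F = T
N4 = in1 NAND N2 = F NAND T = T
N7 = NOT N1 = NOT F = T
N9 = N2 AND N7 = T AND T = T
N10 = N9 AND N3 = T AND T = T
N11 = N4 NOR N7 = T NOR T = F
N12 = N10 AND N9 AND N7 = T AND T AND T = T
N13 = NOT N12 = NOT T = F
N14 = N3 AND N11 = T AND F = F
N15 = N14 XOR N2 = F XOR T = T
N16 = N3 OR N14 = T OR F = T

N13 = F  N15 = T  N16 = T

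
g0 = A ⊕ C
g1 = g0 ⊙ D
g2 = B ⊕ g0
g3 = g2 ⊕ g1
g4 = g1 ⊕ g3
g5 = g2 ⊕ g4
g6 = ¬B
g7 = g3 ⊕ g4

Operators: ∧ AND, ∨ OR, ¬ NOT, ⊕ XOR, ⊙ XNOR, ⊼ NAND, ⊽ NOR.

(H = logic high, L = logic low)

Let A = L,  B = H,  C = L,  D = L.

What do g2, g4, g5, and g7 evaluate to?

g0 = A XOR C = L XOR L = L
g1 = g0 XNOR D = L XNOR L = H
g2 = B XOR g0 = H XOR L = H
g3 = g2 XOR g1 = H XOR H = L
g4 = g1 XOR g3 = H XOR L = H
g5 = g2 XOR g4 = H XOR H = L
g7 = g3 XOR g4 = L XOR H = H

g2 = H, g4 = H, g5 = L, g7 = H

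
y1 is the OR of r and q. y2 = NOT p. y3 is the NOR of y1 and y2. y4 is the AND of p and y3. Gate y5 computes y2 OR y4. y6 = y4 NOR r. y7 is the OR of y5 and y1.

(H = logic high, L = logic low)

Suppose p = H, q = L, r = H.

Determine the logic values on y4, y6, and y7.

y1 = r OR q = H OR L = H
y2 = NOT p = NOT H = L
y3 = y1 NOR y2 = H NOR L = L
y4 = p AND y3 = H AND L = L
y5 = y2 OR y4 = L OR L = L
y6 = y4 NOR r = L NOR H = L
y7 = y5 OR y1 = L OR H = H

y4 = L; y6 = L; y7 = H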